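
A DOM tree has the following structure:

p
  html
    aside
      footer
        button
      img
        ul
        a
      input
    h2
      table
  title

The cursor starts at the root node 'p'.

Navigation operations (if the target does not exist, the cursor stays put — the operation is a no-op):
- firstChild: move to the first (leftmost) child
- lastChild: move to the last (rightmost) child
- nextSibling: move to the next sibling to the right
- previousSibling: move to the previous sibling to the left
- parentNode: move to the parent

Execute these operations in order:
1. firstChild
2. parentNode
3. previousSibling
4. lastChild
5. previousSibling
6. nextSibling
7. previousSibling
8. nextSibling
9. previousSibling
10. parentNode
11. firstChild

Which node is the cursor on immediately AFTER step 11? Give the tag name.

After 1 (firstChild): html
After 2 (parentNode): p
After 3 (previousSibling): p (no-op, stayed)
After 4 (lastChild): title
After 5 (previousSibling): html
After 6 (nextSibling): title
After 7 (previousSibling): html
After 8 (nextSibling): title
After 9 (previousSibling): html
After 10 (parentNode): p
After 11 (firstChild): html

Answer: html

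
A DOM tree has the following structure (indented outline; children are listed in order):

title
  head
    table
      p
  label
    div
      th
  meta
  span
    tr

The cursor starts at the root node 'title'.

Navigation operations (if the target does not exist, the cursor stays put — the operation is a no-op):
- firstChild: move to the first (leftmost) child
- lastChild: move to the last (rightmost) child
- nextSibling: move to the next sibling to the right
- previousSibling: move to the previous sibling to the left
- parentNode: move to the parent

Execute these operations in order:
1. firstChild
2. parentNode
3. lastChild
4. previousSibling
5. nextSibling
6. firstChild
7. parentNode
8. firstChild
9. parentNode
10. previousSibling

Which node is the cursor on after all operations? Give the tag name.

After 1 (firstChild): head
After 2 (parentNode): title
After 3 (lastChild): span
After 4 (previousSibling): meta
After 5 (nextSibling): span
After 6 (firstChild): tr
After 7 (parentNode): span
After 8 (firstChild): tr
After 9 (parentNode): span
After 10 (previousSibling): meta

Answer: meta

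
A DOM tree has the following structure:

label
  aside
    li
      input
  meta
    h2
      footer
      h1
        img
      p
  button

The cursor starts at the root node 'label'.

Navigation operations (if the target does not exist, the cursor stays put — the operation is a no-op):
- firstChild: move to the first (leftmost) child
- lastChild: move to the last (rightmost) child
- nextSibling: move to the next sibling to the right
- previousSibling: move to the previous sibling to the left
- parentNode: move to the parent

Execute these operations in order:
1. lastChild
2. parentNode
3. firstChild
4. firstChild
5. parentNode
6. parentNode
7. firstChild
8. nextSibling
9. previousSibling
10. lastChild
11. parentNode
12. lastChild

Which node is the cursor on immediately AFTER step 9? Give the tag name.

After 1 (lastChild): button
After 2 (parentNode): label
After 3 (firstChild): aside
After 4 (firstChild): li
After 5 (parentNode): aside
After 6 (parentNode): label
After 7 (firstChild): aside
After 8 (nextSibling): meta
After 9 (previousSibling): aside

Answer: aside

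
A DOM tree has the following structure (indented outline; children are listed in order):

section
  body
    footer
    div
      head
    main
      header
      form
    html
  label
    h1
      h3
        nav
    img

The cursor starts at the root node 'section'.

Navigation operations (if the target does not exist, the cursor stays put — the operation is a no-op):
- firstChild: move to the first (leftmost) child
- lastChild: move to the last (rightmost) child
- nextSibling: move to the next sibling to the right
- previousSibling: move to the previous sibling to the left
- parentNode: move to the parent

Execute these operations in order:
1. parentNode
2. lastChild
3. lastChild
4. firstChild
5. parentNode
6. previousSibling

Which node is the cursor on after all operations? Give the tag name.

Answer: body

Derivation:
After 1 (parentNode): section (no-op, stayed)
After 2 (lastChild): label
After 3 (lastChild): img
After 4 (firstChild): img (no-op, stayed)
After 5 (parentNode): label
After 6 (previousSibling): body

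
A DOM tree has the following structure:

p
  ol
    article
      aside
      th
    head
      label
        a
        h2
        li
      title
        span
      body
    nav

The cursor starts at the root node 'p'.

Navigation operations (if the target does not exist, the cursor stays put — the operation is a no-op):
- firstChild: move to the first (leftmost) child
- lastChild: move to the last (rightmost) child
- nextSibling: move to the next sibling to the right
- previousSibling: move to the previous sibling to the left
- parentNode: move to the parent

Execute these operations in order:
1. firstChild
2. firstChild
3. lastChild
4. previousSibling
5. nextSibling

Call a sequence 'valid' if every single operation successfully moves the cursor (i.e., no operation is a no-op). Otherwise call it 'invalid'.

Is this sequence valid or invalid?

After 1 (firstChild): ol
After 2 (firstChild): article
After 3 (lastChild): th
After 4 (previousSibling): aside
After 5 (nextSibling): th

Answer: valid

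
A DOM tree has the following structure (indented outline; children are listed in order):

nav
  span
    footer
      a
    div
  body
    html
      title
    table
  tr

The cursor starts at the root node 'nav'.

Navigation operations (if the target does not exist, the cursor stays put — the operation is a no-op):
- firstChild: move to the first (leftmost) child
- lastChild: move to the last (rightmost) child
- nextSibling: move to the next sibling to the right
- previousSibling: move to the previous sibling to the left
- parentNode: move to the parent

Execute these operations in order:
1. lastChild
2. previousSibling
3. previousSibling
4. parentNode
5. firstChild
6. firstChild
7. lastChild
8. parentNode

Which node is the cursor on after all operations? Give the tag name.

Answer: footer

Derivation:
After 1 (lastChild): tr
After 2 (previousSibling): body
After 3 (previousSibling): span
After 4 (parentNode): nav
After 5 (firstChild): span
After 6 (firstChild): footer
After 7 (lastChild): a
After 8 (parentNode): footer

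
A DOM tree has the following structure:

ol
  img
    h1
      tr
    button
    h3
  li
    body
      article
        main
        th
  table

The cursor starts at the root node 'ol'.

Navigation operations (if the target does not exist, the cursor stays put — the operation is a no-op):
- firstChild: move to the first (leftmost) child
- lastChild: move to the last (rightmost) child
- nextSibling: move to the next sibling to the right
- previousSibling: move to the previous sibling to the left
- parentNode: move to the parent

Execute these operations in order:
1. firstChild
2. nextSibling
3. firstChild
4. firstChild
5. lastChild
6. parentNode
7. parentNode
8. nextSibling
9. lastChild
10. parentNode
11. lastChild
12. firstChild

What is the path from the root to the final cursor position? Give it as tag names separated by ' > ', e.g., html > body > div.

Answer: ol > li > body > article > main

Derivation:
After 1 (firstChild): img
After 2 (nextSibling): li
After 3 (firstChild): body
After 4 (firstChild): article
After 5 (lastChild): th
After 6 (parentNode): article
After 7 (parentNode): body
After 8 (nextSibling): body (no-op, stayed)
After 9 (lastChild): article
After 10 (parentNode): body
After 11 (lastChild): article
After 12 (firstChild): main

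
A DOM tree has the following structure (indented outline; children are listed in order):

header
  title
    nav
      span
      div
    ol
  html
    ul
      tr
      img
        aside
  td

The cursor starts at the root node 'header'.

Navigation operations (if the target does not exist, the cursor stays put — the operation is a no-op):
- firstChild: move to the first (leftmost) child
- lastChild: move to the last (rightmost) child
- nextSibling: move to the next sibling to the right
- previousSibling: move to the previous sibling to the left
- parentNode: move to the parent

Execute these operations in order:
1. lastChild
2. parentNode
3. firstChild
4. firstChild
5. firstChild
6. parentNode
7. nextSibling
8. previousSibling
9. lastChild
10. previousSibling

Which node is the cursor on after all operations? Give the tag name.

Answer: span

Derivation:
After 1 (lastChild): td
After 2 (parentNode): header
After 3 (firstChild): title
After 4 (firstChild): nav
After 5 (firstChild): span
After 6 (parentNode): nav
After 7 (nextSibling): ol
After 8 (previousSibling): nav
After 9 (lastChild): div
After 10 (previousSibling): span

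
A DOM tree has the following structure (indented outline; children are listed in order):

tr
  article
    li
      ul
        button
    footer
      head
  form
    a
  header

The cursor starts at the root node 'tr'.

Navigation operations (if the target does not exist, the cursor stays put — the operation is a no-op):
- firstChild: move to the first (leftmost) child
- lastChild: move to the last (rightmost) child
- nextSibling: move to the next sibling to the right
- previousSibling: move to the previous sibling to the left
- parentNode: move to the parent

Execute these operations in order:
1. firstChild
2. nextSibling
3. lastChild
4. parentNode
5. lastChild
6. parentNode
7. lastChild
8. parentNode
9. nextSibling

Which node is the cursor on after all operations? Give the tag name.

After 1 (firstChild): article
After 2 (nextSibling): form
After 3 (lastChild): a
After 4 (parentNode): form
After 5 (lastChild): a
After 6 (parentNode): form
After 7 (lastChild): a
After 8 (parentNode): form
After 9 (nextSibling): header

Answer: header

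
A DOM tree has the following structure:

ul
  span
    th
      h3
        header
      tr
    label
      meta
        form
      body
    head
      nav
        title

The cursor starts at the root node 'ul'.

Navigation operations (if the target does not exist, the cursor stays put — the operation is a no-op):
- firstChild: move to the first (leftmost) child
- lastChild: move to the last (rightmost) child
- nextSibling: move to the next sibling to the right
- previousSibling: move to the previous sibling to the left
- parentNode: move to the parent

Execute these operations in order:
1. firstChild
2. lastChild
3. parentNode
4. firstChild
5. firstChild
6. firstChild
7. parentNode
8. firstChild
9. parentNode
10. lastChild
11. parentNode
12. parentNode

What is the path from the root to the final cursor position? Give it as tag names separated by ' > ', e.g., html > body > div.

After 1 (firstChild): span
After 2 (lastChild): head
After 3 (parentNode): span
After 4 (firstChild): th
After 5 (firstChild): h3
After 6 (firstChild): header
After 7 (parentNode): h3
After 8 (firstChild): header
After 9 (parentNode): h3
After 10 (lastChild): header
After 11 (parentNode): h3
After 12 (parentNode): th

Answer: ul > span > th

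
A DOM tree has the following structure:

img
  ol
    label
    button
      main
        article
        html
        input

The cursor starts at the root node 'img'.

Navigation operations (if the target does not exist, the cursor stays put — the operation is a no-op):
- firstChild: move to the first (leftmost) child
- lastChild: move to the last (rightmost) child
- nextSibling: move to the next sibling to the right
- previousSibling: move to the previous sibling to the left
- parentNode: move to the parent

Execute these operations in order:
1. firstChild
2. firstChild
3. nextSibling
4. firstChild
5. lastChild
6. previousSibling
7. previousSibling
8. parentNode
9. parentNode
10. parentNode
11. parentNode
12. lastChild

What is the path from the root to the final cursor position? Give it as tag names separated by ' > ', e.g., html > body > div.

After 1 (firstChild): ol
After 2 (firstChild): label
After 3 (nextSibling): button
After 4 (firstChild): main
After 5 (lastChild): input
After 6 (previousSibling): html
After 7 (previousSibling): article
After 8 (parentNode): main
After 9 (parentNode): button
After 10 (parentNode): ol
After 11 (parentNode): img
After 12 (lastChild): ol

Answer: img > ol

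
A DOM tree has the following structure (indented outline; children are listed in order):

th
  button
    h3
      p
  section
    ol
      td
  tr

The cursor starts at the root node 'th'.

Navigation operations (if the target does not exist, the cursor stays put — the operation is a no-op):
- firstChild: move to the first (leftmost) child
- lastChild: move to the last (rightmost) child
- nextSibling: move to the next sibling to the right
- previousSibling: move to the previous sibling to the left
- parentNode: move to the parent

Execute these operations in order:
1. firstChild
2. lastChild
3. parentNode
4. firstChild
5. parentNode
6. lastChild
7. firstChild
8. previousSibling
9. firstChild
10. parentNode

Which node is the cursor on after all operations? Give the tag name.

After 1 (firstChild): button
After 2 (lastChild): h3
After 3 (parentNode): button
After 4 (firstChild): h3
After 5 (parentNode): button
After 6 (lastChild): h3
After 7 (firstChild): p
After 8 (previousSibling): p (no-op, stayed)
After 9 (firstChild): p (no-op, stayed)
After 10 (parentNode): h3

Answer: h3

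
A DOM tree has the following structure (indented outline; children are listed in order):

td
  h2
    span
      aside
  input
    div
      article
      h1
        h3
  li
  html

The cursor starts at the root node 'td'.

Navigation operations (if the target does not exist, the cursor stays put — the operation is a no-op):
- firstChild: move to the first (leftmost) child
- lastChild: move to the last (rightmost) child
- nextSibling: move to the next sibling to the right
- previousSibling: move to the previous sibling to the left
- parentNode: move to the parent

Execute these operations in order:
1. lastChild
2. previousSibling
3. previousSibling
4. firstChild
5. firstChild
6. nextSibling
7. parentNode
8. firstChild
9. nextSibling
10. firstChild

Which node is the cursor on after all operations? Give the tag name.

Answer: h3

Derivation:
After 1 (lastChild): html
After 2 (previousSibling): li
After 3 (previousSibling): input
After 4 (firstChild): div
After 5 (firstChild): article
After 6 (nextSibling): h1
After 7 (parentNode): div
After 8 (firstChild): article
After 9 (nextSibling): h1
After 10 (firstChild): h3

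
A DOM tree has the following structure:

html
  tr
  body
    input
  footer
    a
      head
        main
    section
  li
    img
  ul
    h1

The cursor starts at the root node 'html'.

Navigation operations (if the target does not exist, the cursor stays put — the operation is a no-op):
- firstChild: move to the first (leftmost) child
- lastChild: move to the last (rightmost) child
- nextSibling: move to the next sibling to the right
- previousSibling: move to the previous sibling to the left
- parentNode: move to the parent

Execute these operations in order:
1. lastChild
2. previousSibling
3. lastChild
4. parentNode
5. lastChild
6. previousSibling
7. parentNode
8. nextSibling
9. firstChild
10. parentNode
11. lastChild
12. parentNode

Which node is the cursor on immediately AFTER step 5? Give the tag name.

Answer: img

Derivation:
After 1 (lastChild): ul
After 2 (previousSibling): li
After 3 (lastChild): img
After 4 (parentNode): li
After 5 (lastChild): img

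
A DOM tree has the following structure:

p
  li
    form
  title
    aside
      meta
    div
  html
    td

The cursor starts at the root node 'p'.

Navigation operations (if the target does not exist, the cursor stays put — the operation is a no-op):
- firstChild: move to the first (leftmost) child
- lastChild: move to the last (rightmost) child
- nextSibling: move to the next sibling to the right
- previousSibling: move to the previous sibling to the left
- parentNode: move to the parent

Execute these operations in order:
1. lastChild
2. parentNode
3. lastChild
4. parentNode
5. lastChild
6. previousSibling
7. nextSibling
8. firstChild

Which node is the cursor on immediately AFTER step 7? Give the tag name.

After 1 (lastChild): html
After 2 (parentNode): p
After 3 (lastChild): html
After 4 (parentNode): p
After 5 (lastChild): html
After 6 (previousSibling): title
After 7 (nextSibling): html

Answer: html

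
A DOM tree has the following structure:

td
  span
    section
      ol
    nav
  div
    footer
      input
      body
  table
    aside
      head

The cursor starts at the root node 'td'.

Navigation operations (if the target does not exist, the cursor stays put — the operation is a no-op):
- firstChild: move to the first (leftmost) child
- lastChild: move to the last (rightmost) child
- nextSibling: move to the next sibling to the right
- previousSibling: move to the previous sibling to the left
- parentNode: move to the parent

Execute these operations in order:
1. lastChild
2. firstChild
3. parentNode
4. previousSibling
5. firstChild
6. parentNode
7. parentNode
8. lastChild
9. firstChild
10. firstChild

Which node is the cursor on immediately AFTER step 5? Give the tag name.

Answer: footer

Derivation:
After 1 (lastChild): table
After 2 (firstChild): aside
After 3 (parentNode): table
After 4 (previousSibling): div
After 5 (firstChild): footer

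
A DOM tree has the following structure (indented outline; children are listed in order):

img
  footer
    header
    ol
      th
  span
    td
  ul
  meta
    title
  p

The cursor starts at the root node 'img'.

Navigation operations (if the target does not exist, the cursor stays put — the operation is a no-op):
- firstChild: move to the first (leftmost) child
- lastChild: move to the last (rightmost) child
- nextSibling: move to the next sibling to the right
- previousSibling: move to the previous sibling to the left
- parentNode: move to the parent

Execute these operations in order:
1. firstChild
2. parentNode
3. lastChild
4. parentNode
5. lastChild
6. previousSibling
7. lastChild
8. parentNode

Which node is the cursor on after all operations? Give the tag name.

Answer: meta

Derivation:
After 1 (firstChild): footer
After 2 (parentNode): img
After 3 (lastChild): p
After 4 (parentNode): img
After 5 (lastChild): p
After 6 (previousSibling): meta
After 7 (lastChild): title
After 8 (parentNode): meta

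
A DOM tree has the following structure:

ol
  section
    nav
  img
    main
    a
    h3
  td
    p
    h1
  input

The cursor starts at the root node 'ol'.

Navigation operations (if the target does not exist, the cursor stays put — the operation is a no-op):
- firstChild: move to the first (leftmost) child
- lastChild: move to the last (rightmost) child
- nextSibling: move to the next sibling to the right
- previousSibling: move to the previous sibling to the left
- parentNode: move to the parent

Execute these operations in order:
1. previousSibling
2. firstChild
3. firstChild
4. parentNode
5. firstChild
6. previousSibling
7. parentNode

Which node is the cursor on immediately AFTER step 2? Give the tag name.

After 1 (previousSibling): ol (no-op, stayed)
After 2 (firstChild): section

Answer: section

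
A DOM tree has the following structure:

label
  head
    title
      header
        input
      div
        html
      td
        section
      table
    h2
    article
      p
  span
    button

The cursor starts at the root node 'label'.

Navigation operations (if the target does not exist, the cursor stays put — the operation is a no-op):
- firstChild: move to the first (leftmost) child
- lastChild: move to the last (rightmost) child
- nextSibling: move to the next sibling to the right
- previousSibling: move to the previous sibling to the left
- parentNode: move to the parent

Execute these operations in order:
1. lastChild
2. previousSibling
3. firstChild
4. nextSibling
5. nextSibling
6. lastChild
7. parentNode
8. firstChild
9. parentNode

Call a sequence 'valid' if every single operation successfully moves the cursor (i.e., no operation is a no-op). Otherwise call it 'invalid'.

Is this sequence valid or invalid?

Answer: valid

Derivation:
After 1 (lastChild): span
After 2 (previousSibling): head
After 3 (firstChild): title
After 4 (nextSibling): h2
After 5 (nextSibling): article
After 6 (lastChild): p
After 7 (parentNode): article
After 8 (firstChild): p
After 9 (parentNode): article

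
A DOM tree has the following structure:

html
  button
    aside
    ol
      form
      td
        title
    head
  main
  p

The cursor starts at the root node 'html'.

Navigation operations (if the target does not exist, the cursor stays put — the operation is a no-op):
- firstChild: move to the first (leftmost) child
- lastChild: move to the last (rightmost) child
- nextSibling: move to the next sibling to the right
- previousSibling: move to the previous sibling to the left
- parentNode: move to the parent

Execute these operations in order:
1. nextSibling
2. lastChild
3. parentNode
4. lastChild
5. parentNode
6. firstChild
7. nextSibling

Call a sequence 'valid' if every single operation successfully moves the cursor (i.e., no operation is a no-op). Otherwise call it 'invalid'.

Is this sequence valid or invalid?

Answer: invalid

Derivation:
After 1 (nextSibling): html (no-op, stayed)
After 2 (lastChild): p
After 3 (parentNode): html
After 4 (lastChild): p
After 5 (parentNode): html
After 6 (firstChild): button
After 7 (nextSibling): main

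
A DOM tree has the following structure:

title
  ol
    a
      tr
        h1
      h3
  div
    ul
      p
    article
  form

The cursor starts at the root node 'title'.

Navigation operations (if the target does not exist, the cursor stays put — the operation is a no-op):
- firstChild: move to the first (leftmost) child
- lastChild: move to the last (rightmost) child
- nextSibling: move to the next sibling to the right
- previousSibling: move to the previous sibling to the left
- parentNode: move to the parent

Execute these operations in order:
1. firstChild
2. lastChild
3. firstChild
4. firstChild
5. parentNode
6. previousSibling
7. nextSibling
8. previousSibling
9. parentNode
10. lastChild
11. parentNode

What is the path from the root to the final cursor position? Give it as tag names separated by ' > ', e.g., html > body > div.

Answer: title > ol > a

Derivation:
After 1 (firstChild): ol
After 2 (lastChild): a
After 3 (firstChild): tr
After 4 (firstChild): h1
After 5 (parentNode): tr
After 6 (previousSibling): tr (no-op, stayed)
After 7 (nextSibling): h3
After 8 (previousSibling): tr
After 9 (parentNode): a
After 10 (lastChild): h3
After 11 (parentNode): a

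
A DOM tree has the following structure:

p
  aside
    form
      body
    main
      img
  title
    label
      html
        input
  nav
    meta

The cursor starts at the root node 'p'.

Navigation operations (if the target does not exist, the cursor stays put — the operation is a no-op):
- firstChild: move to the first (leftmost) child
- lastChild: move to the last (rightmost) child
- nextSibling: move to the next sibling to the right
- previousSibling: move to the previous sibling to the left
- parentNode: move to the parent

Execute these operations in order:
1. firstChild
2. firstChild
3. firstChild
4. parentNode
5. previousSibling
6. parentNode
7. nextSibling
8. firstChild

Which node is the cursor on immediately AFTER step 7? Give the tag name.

After 1 (firstChild): aside
After 2 (firstChild): form
After 3 (firstChild): body
After 4 (parentNode): form
After 5 (previousSibling): form (no-op, stayed)
After 6 (parentNode): aside
After 7 (nextSibling): title

Answer: title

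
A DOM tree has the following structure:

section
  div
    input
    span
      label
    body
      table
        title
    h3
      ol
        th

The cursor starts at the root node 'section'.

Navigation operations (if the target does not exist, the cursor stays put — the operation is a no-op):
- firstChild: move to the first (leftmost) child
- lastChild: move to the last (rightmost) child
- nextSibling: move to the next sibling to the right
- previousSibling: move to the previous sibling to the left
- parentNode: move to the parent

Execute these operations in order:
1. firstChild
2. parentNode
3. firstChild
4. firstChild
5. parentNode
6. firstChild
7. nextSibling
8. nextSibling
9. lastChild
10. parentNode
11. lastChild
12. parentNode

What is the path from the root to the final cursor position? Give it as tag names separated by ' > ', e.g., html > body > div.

After 1 (firstChild): div
After 2 (parentNode): section
After 3 (firstChild): div
After 4 (firstChild): input
After 5 (parentNode): div
After 6 (firstChild): input
After 7 (nextSibling): span
After 8 (nextSibling): body
After 9 (lastChild): table
After 10 (parentNode): body
After 11 (lastChild): table
After 12 (parentNode): body

Answer: section > div > body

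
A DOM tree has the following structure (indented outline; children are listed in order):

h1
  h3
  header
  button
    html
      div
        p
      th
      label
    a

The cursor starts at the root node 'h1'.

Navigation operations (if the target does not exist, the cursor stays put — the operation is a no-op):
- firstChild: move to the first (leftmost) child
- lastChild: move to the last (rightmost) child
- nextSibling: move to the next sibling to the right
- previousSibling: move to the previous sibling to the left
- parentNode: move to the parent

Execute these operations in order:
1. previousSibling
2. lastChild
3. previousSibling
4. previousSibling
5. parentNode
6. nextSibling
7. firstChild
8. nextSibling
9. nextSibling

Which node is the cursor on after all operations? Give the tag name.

Answer: button

Derivation:
After 1 (previousSibling): h1 (no-op, stayed)
After 2 (lastChild): button
After 3 (previousSibling): header
After 4 (previousSibling): h3
After 5 (parentNode): h1
After 6 (nextSibling): h1 (no-op, stayed)
After 7 (firstChild): h3
After 8 (nextSibling): header
After 9 (nextSibling): button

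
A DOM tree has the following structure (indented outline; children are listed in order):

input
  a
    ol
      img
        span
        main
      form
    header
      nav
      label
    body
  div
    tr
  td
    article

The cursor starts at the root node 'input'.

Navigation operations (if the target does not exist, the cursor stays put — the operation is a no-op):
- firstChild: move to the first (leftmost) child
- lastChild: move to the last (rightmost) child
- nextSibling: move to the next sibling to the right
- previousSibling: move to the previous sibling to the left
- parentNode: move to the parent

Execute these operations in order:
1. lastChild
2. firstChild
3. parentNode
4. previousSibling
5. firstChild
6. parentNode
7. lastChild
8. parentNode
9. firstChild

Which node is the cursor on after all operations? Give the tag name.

After 1 (lastChild): td
After 2 (firstChild): article
After 3 (parentNode): td
After 4 (previousSibling): div
After 5 (firstChild): tr
After 6 (parentNode): div
After 7 (lastChild): tr
After 8 (parentNode): div
After 9 (firstChild): tr

Answer: tr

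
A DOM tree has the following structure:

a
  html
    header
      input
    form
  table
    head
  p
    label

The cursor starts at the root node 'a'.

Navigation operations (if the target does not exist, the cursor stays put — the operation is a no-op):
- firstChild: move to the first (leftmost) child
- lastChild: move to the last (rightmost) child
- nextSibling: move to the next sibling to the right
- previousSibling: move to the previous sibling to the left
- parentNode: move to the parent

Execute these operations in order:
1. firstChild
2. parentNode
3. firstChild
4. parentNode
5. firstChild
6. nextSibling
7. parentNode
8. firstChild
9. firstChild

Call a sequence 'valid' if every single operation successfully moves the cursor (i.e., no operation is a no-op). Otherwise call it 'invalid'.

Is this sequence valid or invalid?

Answer: valid

Derivation:
After 1 (firstChild): html
After 2 (parentNode): a
After 3 (firstChild): html
After 4 (parentNode): a
After 5 (firstChild): html
After 6 (nextSibling): table
After 7 (parentNode): a
After 8 (firstChild): html
After 9 (firstChild): header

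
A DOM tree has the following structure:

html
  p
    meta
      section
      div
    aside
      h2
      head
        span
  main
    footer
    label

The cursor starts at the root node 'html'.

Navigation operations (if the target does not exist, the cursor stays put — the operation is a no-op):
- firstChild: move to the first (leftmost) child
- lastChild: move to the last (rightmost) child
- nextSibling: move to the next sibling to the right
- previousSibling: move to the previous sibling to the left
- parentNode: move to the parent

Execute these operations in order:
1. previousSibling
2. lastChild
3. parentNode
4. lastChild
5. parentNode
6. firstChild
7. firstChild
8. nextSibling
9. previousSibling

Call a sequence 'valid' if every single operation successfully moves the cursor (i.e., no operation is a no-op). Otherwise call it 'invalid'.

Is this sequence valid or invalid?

After 1 (previousSibling): html (no-op, stayed)
After 2 (lastChild): main
After 3 (parentNode): html
After 4 (lastChild): main
After 5 (parentNode): html
After 6 (firstChild): p
After 7 (firstChild): meta
After 8 (nextSibling): aside
After 9 (previousSibling): meta

Answer: invalid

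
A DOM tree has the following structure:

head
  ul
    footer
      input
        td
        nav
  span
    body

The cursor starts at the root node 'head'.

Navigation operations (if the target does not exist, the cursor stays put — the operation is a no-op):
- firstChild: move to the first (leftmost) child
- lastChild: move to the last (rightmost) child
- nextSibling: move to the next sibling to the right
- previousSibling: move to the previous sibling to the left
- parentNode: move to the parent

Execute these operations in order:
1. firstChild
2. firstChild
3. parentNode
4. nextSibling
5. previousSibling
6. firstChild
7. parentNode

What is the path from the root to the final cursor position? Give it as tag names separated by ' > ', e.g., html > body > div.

After 1 (firstChild): ul
After 2 (firstChild): footer
After 3 (parentNode): ul
After 4 (nextSibling): span
After 5 (previousSibling): ul
After 6 (firstChild): footer
After 7 (parentNode): ul

Answer: head > ul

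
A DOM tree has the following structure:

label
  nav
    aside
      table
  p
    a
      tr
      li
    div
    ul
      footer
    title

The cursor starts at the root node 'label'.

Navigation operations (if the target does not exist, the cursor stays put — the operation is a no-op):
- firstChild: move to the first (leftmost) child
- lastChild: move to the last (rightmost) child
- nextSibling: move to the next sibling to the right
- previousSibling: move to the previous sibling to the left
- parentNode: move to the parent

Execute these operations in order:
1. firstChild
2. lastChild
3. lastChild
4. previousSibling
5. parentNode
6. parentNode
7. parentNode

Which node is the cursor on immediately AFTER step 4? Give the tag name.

Answer: table

Derivation:
After 1 (firstChild): nav
After 2 (lastChild): aside
After 3 (lastChild): table
After 4 (previousSibling): table (no-op, stayed)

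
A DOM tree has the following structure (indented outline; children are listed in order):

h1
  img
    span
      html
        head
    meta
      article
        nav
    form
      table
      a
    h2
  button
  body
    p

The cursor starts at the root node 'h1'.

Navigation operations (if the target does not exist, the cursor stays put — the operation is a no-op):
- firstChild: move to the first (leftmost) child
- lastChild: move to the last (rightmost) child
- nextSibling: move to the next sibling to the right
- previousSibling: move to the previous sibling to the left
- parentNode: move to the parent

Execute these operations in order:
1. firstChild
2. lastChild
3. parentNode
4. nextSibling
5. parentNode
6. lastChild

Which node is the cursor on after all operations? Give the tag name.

Answer: body

Derivation:
After 1 (firstChild): img
After 2 (lastChild): h2
After 3 (parentNode): img
After 4 (nextSibling): button
After 5 (parentNode): h1
After 6 (lastChild): body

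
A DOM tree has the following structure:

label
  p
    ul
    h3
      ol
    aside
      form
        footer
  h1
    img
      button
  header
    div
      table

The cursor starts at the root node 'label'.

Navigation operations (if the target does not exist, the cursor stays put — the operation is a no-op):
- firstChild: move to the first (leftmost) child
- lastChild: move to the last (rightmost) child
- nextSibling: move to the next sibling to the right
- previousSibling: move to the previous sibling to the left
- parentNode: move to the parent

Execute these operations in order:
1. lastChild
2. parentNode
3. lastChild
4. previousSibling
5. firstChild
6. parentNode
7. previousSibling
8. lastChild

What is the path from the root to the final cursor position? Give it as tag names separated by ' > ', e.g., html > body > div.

After 1 (lastChild): header
After 2 (parentNode): label
After 3 (lastChild): header
After 4 (previousSibling): h1
After 5 (firstChild): img
After 6 (parentNode): h1
After 7 (previousSibling): p
After 8 (lastChild): aside

Answer: label > p > aside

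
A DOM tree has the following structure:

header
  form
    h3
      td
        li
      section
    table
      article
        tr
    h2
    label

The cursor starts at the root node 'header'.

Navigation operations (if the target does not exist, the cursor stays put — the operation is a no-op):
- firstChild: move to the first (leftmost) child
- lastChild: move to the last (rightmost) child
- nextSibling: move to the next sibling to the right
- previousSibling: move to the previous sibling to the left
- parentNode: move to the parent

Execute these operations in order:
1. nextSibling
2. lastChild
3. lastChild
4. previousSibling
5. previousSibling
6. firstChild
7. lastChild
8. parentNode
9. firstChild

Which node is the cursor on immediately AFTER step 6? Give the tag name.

Answer: article

Derivation:
After 1 (nextSibling): header (no-op, stayed)
After 2 (lastChild): form
After 3 (lastChild): label
After 4 (previousSibling): h2
After 5 (previousSibling): table
After 6 (firstChild): article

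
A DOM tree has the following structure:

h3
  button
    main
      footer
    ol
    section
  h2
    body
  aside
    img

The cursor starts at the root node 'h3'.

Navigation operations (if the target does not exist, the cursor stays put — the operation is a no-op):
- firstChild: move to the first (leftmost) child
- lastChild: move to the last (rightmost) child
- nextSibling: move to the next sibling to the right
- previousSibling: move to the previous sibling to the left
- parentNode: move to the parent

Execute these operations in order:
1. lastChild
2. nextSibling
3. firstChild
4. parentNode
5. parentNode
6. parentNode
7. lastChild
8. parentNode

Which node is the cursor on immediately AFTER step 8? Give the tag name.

After 1 (lastChild): aside
After 2 (nextSibling): aside (no-op, stayed)
After 3 (firstChild): img
After 4 (parentNode): aside
After 5 (parentNode): h3
After 6 (parentNode): h3 (no-op, stayed)
After 7 (lastChild): aside
After 8 (parentNode): h3

Answer: h3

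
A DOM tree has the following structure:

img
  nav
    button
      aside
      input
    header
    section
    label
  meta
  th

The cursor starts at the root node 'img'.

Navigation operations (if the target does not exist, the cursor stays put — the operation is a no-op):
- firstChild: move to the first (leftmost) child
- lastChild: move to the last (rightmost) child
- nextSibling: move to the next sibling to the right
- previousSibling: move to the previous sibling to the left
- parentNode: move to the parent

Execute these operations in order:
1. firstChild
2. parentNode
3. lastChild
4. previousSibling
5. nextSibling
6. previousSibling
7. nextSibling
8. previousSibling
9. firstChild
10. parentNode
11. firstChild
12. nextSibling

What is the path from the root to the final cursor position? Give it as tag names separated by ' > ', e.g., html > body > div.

After 1 (firstChild): nav
After 2 (parentNode): img
After 3 (lastChild): th
After 4 (previousSibling): meta
After 5 (nextSibling): th
After 6 (previousSibling): meta
After 7 (nextSibling): th
After 8 (previousSibling): meta
After 9 (firstChild): meta (no-op, stayed)
After 10 (parentNode): img
After 11 (firstChild): nav
After 12 (nextSibling): meta

Answer: img > meta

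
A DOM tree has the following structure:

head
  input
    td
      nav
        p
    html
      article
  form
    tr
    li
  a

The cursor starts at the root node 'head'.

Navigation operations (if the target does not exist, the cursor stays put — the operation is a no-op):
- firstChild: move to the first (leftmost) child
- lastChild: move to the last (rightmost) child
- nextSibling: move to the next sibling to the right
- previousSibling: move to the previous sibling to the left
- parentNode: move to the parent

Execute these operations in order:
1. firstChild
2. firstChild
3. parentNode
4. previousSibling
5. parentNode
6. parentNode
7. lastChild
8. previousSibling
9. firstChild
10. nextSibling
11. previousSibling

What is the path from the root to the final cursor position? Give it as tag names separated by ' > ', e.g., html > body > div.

After 1 (firstChild): input
After 2 (firstChild): td
After 3 (parentNode): input
After 4 (previousSibling): input (no-op, stayed)
After 5 (parentNode): head
After 6 (parentNode): head (no-op, stayed)
After 7 (lastChild): a
After 8 (previousSibling): form
After 9 (firstChild): tr
After 10 (nextSibling): li
After 11 (previousSibling): tr

Answer: head > form > tr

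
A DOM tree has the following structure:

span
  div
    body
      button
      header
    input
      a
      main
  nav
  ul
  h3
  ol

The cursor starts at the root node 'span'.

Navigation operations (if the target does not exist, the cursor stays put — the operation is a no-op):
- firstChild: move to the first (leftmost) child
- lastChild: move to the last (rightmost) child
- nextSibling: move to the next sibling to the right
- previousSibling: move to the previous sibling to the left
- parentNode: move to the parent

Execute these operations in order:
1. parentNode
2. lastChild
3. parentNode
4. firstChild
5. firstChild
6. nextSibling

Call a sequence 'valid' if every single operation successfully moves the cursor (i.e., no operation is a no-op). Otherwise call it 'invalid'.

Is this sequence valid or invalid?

After 1 (parentNode): span (no-op, stayed)
After 2 (lastChild): ol
After 3 (parentNode): span
After 4 (firstChild): div
After 5 (firstChild): body
After 6 (nextSibling): input

Answer: invalid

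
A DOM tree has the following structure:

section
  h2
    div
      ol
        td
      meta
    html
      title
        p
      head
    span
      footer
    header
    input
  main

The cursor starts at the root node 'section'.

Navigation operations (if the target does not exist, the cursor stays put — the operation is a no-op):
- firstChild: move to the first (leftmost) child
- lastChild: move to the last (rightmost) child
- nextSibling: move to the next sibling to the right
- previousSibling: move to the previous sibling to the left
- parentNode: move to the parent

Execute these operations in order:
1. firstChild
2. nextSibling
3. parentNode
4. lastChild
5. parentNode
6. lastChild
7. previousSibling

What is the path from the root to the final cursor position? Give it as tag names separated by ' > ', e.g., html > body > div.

Answer: section > h2

Derivation:
After 1 (firstChild): h2
After 2 (nextSibling): main
After 3 (parentNode): section
After 4 (lastChild): main
After 5 (parentNode): section
After 6 (lastChild): main
After 7 (previousSibling): h2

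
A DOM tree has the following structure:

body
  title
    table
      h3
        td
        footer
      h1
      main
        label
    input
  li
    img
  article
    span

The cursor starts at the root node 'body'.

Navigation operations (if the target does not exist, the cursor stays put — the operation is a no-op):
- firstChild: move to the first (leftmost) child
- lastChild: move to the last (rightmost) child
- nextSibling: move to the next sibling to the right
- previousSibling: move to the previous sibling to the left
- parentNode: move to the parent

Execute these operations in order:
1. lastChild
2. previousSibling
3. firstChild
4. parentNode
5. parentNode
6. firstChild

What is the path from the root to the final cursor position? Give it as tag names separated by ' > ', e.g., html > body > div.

Answer: body > title

Derivation:
After 1 (lastChild): article
After 2 (previousSibling): li
After 3 (firstChild): img
After 4 (parentNode): li
After 5 (parentNode): body
After 6 (firstChild): title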